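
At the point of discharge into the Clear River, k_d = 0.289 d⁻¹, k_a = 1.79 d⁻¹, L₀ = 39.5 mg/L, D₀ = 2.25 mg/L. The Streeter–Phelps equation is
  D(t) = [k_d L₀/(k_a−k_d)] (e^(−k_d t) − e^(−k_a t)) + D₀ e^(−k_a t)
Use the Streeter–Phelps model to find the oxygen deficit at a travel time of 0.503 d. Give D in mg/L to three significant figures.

k_d L₀/(k_a−k_d) = 0.289×39.5/(1.79−0.289) = 11.42/1.501 = 7.605 mg/L.
e^(−k_d t) = e^(−0.289×0.5030) = 0.8647; e^(−k_a t) = e^(−1.79×0.5030) = 0.4064.
D = 7.605 × (0.8647 − 0.4064) + 2.25 × 0.4064 = 3.485 + 0.9144 = 4.400 mg/L.

D ≈ 4.40 mg/L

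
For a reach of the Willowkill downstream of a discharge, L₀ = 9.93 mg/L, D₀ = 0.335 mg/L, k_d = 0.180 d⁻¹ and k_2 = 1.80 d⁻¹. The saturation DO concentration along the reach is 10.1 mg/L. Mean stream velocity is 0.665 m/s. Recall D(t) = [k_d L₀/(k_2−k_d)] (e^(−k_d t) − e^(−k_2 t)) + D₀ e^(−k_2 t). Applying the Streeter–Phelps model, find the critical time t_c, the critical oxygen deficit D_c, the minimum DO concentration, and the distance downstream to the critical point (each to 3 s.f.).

At the critical point dD/dt = 0, so k_d L₀ e^(−k_d t) = k_2 D. Substituting D(t) from the Streeter–Phelps equation and solving for t gives
t_c = ln[(k_2/k_d)(1 − D₀(k_2−k_d)/(k_d L₀))] / (k_2−k_d).
Here k_2−k_d = 1.620 d⁻¹ and 1 − D₀(k_2−k_d)/(k_d L₀) = 1 − 0.335×1.620/(0.180×9.93) = 0.6964, so
t_c = ln(10.00 × 0.6964) / 1.620 = 1.941 / 1.620 = 1.198 d.
D_c = (k_d/k_2) L₀ e^(−k_d t_c) = (0.180/1.80) × 9.93 × e^(−0.180×1.198) = 0.1000 × 9.93 × 0.8060 = 0.8004 mg/L.
Minimum DO = C_s − D_c = 10.1 − 0.8004 = 9.300 mg/L.
x_c = v t_c = 0.665 m/s × 1.198 d × 86400 s/d = 68830 m ≈ 68.8 km.

t_c ≈ 1.20 d; D_c ≈ 0.800 mg/L; min DO ≈ 9.30 mg/L; x_c ≈ 68.8 km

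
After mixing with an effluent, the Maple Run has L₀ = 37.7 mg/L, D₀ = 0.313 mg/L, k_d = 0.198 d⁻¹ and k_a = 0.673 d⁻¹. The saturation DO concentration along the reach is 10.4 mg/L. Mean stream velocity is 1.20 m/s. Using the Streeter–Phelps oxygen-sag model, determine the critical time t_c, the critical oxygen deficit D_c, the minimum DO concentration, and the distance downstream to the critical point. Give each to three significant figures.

With k_a/k_d = 3.399 and 1 − D₀(k_a−k_d)/(k_d L₀) = 0.9801,
t_c = ln(3.399 × 0.9801) / (0.673 − 0.198) = ln(3.331) / 0.4750 = 1.203/0.4750 = 2.533 d.
D_c = (k_d/k_a) L₀ e^(−k_d t_c) = (0.198/0.673) × 37.7 × e^(−0.198×2.533) = 0.2942 × 37.7 × 0.6056 = 6.717 mg/L.
Minimum DO = C_s − D_c = 10.4 − 6.717 = 3.683 mg/L.
x_c = v t_c = 1.20 m/s × 2.533 d × 86400 s/d = 262700 m ≈ 263 km.

t_c ≈ 2.53 d; D_c ≈ 6.72 mg/L; min DO ≈ 3.68 mg/L; x_c ≈ 263 km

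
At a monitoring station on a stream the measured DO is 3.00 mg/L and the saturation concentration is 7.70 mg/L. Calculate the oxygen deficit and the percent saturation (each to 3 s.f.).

D ≈ 4.70 mg/L; 39.0 % saturation

D = C_s − C = 7.70 − 3.00 = 4.70 mg/L.
% saturation = 3.00/7.70 × 100 = 39.0 %.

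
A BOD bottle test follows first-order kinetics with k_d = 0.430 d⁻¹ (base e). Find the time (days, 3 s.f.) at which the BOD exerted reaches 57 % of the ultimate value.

y/L₀ = 1 − e^(−k_d t) = 0.57 ⇒ e^(−k_d t) = 0.430
t = −ln(0.430) / 0.430 = 0.8440 / 0.430 = 1.963 d.

t ≈ 1.96 d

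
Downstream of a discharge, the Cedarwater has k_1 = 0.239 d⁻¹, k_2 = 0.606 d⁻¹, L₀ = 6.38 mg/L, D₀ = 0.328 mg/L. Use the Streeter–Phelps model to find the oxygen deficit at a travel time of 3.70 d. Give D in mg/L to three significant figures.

D ≈ 1.31 mg/L

k_1 L₀/(k_2−k_1) = 0.239×6.38/(0.606−0.239) = 1.525/0.3670 = 4.155 mg/L.
e^(−k_1 t) = e^(−0.239×3.700) = 0.4130; e^(−k_2 t) = e^(−0.606×3.700) = 0.1062.
D = 4.155 × (0.4130 − 0.1062) + 0.328 × 0.1062 = 1.275 + 0.03484 = 1.309 mg/L.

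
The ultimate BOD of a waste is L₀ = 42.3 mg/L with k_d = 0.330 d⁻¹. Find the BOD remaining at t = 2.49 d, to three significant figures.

L_t = L₀ e^(−k_d t) = 42.3 × e^(−0.330×2.49) = 42.3 × 0.4397 = 18.60 mg/L.

L ≈ 18.6 mg/L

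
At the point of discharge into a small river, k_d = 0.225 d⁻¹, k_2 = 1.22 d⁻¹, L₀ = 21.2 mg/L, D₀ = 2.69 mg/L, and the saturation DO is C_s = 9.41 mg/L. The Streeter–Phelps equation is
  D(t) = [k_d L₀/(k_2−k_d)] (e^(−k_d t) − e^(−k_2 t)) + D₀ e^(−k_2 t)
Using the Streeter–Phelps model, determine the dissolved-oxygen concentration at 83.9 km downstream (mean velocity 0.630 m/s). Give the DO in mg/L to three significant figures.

DO ≈ 6.34 mg/L

Travel time t = x/v = 83.9 km / (0.630 m/s) = 83900 m / 0.630 m/s = 133200 s = 1.541 d.
k_d L₀/(k_2−k_d) = 0.225×21.2/(1.22−0.225) = 4.770/0.9950 = 4.794 mg/L.
e^(−k_d t) = e^(−0.225×1.541) = 0.7069; e^(−k_2 t) = e^(−1.22×1.541) = 0.1525.
D = 4.794 × (0.7069 − 0.1525) + 2.69 × 0.1525 = 2.658 + 0.4103 = 3.068 mg/L.
DO = C_s − D = 9.41 − 3.068 = 6.342 mg/L.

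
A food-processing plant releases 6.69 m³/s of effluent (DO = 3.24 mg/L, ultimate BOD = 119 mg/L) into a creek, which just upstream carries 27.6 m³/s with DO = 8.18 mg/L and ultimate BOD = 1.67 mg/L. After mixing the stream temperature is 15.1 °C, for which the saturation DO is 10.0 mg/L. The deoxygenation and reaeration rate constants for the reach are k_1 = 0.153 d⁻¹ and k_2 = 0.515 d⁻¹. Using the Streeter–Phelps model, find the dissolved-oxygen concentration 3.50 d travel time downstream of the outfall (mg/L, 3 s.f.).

DO ≈ 5.18 mg/L

Mixed DO = (27.6×8.18 + 6.69×3.24)/(27.6+6.69) = 247.4/34.29 = 7.216 mg/L.
Mixed L₀ = (27.6×1.67 + 6.69×119)/(34.29) = 842.2/34.29 = 24.56 mg/L.
Initial deficit D₀ = C_s − DO₀ = 10.0 − 7.216 = 2.784 mg/L.
D(3.50) = [0.153×24.56/(0.515−0.153)](e^(−0.153×3.50) − e^(−0.515×3.50)) + 2.784 e^(−0.515×3.50)
= 10.38 × (0.5854 − 0.1649) + 2.784 × 0.1649 = 4.824 mg/L.
DO = 10.0 − 4.824 = 5.176 mg/L.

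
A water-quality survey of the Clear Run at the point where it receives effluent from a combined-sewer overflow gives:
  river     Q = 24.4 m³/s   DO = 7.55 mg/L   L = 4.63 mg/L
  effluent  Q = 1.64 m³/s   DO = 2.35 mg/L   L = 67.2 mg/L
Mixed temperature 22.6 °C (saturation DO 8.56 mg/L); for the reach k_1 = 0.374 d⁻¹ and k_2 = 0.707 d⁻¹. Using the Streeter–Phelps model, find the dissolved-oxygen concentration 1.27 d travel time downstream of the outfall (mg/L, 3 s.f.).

DO ≈ 5.95 mg/L

Mixed DO = (24.4×7.55 + 1.64×2.35)/(24.4+1.64) = 188.1/26.04 = 7.223 mg/L.
Mixed L₀ = (24.4×4.63 + 1.64×67.2)/(26.04) = 223.2/26.04 = 8.571 mg/L.
Initial deficit D₀ = C_s − DO₀ = 8.56 − 7.223 = 1.337 mg/L.
D(1.27) = [0.374×8.571/(0.707−0.374)](e^(−0.374×1.27) − e^(−0.707×1.27)) + 1.337 e^(−0.707×1.27)
= 9.626 × (0.6219 − 0.4074) + 1.337 × 0.4074 = 2.609 mg/L.
DO = 8.56 − 2.609 = 5.951 mg/L.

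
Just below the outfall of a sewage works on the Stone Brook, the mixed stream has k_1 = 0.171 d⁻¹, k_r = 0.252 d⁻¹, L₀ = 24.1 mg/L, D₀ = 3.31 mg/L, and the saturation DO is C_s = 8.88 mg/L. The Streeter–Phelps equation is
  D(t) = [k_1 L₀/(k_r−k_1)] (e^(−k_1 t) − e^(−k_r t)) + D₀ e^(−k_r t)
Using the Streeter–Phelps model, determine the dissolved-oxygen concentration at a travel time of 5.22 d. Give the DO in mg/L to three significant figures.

k_1 L₀/(k_r−k_1) = 0.171×24.1/(0.252−0.171) = 4.121/0.08100 = 50.88 mg/L.
e^(−k_1 t) = e^(−0.171×5.220) = 0.4096; e^(−k_r t) = e^(−0.252×5.220) = 0.2684.
D = 50.88 × (0.4096 − 0.2684) + 3.31 × 0.2684 = 7.185 + 0.8883 = 8.073 mg/L.
DO = C_s − D = 8.88 − 8.073 = 0.8065 mg/L.

DO ≈ 0.807 mg/L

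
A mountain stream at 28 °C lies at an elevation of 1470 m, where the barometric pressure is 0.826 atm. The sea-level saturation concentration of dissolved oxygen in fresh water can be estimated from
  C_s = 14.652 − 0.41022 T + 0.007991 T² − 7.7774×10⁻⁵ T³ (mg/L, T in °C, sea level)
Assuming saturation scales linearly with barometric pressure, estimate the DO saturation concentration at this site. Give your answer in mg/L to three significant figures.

At sea level: C_s = 14.652 − 0.41022×28 + 0.007991×28² − 7.7774×10⁻⁵×28³ = 7.723 mg/L.
Pressure correction: C_s' = 7.723 × 0.826 = 6.380 mg/L.

C_s ≈ 6.38 mg/L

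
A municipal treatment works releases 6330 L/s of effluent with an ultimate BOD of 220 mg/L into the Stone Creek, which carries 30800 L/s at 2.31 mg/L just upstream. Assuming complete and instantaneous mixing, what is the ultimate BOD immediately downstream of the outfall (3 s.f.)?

39.4 mg/L

Flow-weighted mixing: C = (Q_r C_r + Q_w C_w)/(Q_r + Q_w)
= (30800×2.31 + 6330×220)/(30800 + 6330) = 1.464×10^6/37130 = 39.42 mg/L.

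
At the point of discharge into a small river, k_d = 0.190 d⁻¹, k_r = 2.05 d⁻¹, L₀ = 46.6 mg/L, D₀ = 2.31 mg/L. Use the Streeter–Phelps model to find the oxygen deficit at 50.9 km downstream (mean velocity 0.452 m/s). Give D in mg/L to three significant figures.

D ≈ 3.55 mg/L

Travel time t = x/v = 50.9 km / (0.452 m/s) = 50900 m / 0.452 m/s = 112600 s = 1.303 d.
k_d L₀/(k_r−k_d) = 0.190×46.6/(2.05−0.190) = 8.854/1.860 = 4.760 mg/L.
e^(−k_d t) = e^(−0.190×1.303) = 0.7806; e^(−k_r t) = e^(−2.05×1.303) = 0.06912.
D = 4.760 × (0.7806 − 0.06912) + 2.31 × 0.06912 = 3.387 + 0.1597 = 3.547 mg/L.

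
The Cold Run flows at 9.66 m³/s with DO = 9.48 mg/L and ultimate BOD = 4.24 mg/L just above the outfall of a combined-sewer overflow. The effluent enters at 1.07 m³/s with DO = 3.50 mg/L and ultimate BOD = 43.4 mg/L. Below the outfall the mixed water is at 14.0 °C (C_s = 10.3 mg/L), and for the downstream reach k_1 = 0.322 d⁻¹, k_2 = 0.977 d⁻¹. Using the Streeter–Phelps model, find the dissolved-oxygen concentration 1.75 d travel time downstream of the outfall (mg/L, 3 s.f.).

DO ≈ 8.49 mg/L

Mixed DO = (9.66×9.48 + 1.07×3.50)/(9.66+1.07) = 95.32/10.73 = 8.884 mg/L.
Mixed L₀ = (9.66×4.24 + 1.07×43.4)/(10.73) = 87.40/10.73 = 8.145 mg/L.
Initial deficit D₀ = C_s − DO₀ = 10.3 − 8.884 = 1.416 mg/L.
D(1.75) = [0.322×8.145/(0.977−0.322)](e^(−0.322×1.75) − e^(−0.977×1.75)) + 1.416 e^(−0.977×1.75)
= 4.004 × (0.5692 − 0.1809) + 1.416 × 0.1809 = 1.811 mg/L.
DO = 10.3 − 1.811 = 8.489 mg/L.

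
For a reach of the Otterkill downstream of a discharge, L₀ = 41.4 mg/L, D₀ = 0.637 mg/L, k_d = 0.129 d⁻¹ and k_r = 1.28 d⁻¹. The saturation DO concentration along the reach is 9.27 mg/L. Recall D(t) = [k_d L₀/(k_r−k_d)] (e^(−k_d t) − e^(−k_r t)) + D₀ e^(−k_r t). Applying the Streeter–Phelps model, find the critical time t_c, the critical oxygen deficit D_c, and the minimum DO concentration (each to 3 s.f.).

At the critical point dD/dt = 0, so k_d L₀ e^(−k_d t) = k_r D. Substituting D(t) from the Streeter–Phelps equation and solving for t gives
t_c = ln[(k_r/k_d)(1 − D₀(k_r−k_d)/(k_d L₀))] / (k_r−k_d).
Here k_r−k_d = 1.151 d⁻¹ and 1 − D₀(k_r−k_d)/(k_d L₀) = 1 − 0.637×1.151/(0.129×41.4) = 0.8627, so
t_c = ln(9.922 × 0.8627) / 1.151 = 2.147 / 1.151 = 1.865 d.
D_c = (k_d/k_r) L₀ e^(−k_d t_c) = (0.129/1.28) × 41.4 × e^(−0.129×1.865) = 0.1008 × 41.4 × 0.7861 = 3.280 mg/L.
Minimum DO = C_s − D_c = 9.27 − 3.280 = 5.990 mg/L.

t_c ≈ 1.87 d; D_c ≈ 3.28 mg/L; min DO ≈ 5.99 mg/L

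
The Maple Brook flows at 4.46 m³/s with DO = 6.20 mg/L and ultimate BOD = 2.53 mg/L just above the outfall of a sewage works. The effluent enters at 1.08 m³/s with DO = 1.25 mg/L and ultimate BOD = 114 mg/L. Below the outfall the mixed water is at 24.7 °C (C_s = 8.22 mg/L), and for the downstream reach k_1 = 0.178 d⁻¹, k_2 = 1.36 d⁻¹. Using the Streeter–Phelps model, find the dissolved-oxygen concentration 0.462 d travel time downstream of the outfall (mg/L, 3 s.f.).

DO ≈ 5.21 mg/L

Mixed DO = (4.46×6.20 + 1.08×1.25)/(4.46+1.08) = 29.00/5.540 = 5.235 mg/L.
Mixed L₀ = (4.46×2.53 + 1.08×114)/(5.540) = 134.4/5.540 = 24.26 mg/L.
Initial deficit D₀ = C_s − DO₀ = 8.22 − 5.235 = 2.985 mg/L.
D(0.462) = [0.178×24.26/(1.36−0.178)](e^(−0.178×0.462) − e^(−1.36×0.462)) + 2.985 e^(−1.36×0.462)
= 3.653 × (0.9211 − 0.5335) + 2.985 × 0.5335 = 3.008 mg/L.
DO = 8.22 − 3.008 = 5.212 mg/L.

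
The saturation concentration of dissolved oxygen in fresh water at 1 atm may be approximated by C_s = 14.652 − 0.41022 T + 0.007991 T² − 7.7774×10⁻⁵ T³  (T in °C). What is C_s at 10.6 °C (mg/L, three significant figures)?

C_s ≈ 11.1 mg/L

C_s = 14.652 − 0.41022×10.6 + 0.007991×10.6² − 7.7774×10⁻⁵×10.6³ = 11.11 mg/L.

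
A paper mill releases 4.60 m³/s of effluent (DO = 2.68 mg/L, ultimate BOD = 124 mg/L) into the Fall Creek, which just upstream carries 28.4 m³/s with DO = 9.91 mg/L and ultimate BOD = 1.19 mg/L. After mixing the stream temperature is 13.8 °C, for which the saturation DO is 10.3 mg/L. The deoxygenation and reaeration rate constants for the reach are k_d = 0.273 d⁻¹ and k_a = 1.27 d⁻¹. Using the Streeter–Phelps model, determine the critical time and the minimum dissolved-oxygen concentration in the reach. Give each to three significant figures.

Mixed DO = (28.4×9.91 + 4.60×2.68)/(28.4+4.60) = 293.8/33.00 = 8.902 mg/L.
Mixed L₀ = (28.4×1.19 + 4.60×124)/(33.00) = 604.2/33.00 = 18.31 mg/L.
Initial deficit D₀ = C_s − DO₀ = 10.3 − 8.902 = 1.398 mg/L.
t_c = (1/0.9970) ln[(1.27/0.273)(1 − 1.398×0.9970/(0.273×18.31))] = 1.003 × ln(3.355) = 1.214 d.
D_c = (0.273/1.27) × 18.31 × e^(−0.273×1.214) = 0.2150 × 18.31 × 0.7179 = 2.825 mg/L.
Minimum DO = 10.3 − 2.825 = 7.475 mg/L.

t_c ≈ 1.21 d; minimum DO ≈ 7.47 mg/L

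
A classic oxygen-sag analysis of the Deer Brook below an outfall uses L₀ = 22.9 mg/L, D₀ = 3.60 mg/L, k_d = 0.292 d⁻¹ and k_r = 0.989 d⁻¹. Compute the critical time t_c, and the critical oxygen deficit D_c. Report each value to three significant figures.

At the critical point dD/dt = 0, so k_d L₀ e^(−k_d t) = k_r D. Substituting D(t) from the Streeter–Phelps equation and solving for t gives
t_c = ln[(k_r/k_d)(1 − D₀(k_r−k_d)/(k_d L₀))] / (k_r−k_d).
Here k_r−k_d = 0.6970 d⁻¹ and 1 − D₀(k_r−k_d)/(k_d L₀) = 1 − 3.60×0.6970/(0.292×22.9) = 0.6248, so
t_c = ln(3.387 × 0.6248) / 0.6970 = 0.7495 / 0.6970 = 1.075 d.
L(t_c) = L₀ e^(−k_d t_c) = 22.9 × 0.7305 = 16.73 mg/L, and at the critical point k_r D_c = k_d L, so D_c = (0.292/0.989) × 16.73 = 4.939 mg/L.

t_c ≈ 1.08 d; D_c ≈ 4.94 mg/L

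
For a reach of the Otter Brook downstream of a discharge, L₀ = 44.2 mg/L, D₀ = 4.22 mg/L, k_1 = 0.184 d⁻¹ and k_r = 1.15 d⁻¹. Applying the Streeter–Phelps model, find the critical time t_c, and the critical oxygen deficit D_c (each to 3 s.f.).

With k_r/k_1 = 6.250 and 1 − D₀(k_r−k_1)/(k_1 L₀) = 0.4988,
t_c = ln(6.250 × 0.4988) / (1.15 − 0.184) = ln(3.117) / 0.9660 = 1.137/0.9660 = 1.177 d.
D_c = (k_1/k_r) L₀ e^(−k_1 t_c) = (0.184/1.15) × 44.2 × e^(−0.184×1.177) = 0.1600 × 44.2 × 0.8053 = 5.695 mg/L.

t_c ≈ 1.18 d; D_c ≈ 5.69 mg/L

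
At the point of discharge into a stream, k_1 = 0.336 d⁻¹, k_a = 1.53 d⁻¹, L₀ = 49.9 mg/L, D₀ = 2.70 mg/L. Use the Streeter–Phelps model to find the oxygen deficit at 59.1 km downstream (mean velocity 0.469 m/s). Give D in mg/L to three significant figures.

D ≈ 7.38 mg/L

Travel time t = x/v = 59.1 km / (0.469 m/s) = 59100 m / 0.469 m/s = 126000 s = 1.458 d.
k_1 L₀/(k_a−k_1) = 0.336×49.9/(1.53−0.336) = 16.77/1.194 = 14.04 mg/L.
e^(−k_1 t) = e^(−0.336×1.458) = 0.6126; e^(−k_a t) = e^(−1.53×1.458) = 0.1074.
D = 14.04 × (0.6126 − 0.1074) + 2.70 × 0.1074 = 7.094 + 0.2899 = 7.384 mg/L.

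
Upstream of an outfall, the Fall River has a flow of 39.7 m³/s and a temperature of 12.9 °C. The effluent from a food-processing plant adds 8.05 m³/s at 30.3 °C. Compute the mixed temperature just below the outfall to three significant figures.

15.8 °C

Flow-weighted mixing: C = (Q_r C_r + Q_w C_w)/(Q_r + Q_w)
= (39.7×12.9 + 8.05×30.3)/(39.7 + 8.05) = 756.0/47.75 = 15.83 °C.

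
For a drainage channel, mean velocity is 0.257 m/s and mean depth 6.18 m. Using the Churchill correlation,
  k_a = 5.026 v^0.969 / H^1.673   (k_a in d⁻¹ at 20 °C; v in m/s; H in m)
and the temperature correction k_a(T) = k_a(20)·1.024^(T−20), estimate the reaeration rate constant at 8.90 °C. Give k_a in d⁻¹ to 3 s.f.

k_a(20) = 5.026 × 0.257^0.969 / 6.18^1.673 = 5.026 × 0.2681 / 21.05 = 0.06399 d⁻¹.
k_a(8.90) = 0.06399 × 1.024^(8.90−20) = 0.06399 × 0.7685 = 0.04918 d⁻¹.

k_a ≈ 0.0492 d⁻¹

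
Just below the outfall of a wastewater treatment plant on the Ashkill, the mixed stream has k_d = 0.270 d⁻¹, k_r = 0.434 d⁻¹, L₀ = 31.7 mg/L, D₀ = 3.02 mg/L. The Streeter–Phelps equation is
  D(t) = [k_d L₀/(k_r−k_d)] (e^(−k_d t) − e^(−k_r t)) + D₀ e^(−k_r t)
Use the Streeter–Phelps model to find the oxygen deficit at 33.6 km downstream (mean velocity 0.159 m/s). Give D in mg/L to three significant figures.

D ≈ 9.95 mg/L

Travel time t = x/v = 33.6 km / (0.159 m/s) = 33600 m / 0.159 m/s = 211300 s = 2.446 d.
k_d L₀/(k_r−k_d) = 0.270×31.7/(0.434−0.270) = 8.559/0.1640 = 52.19 mg/L.
e^(−k_d t) = e^(−0.270×2.446) = 0.5167; e^(−k_r t) = e^(−0.434×2.446) = 0.3459.
D = 52.19 × (0.5167 − 0.3459) + 3.02 × 0.3459 = 8.910 + 1.045 = 9.954 mg/L.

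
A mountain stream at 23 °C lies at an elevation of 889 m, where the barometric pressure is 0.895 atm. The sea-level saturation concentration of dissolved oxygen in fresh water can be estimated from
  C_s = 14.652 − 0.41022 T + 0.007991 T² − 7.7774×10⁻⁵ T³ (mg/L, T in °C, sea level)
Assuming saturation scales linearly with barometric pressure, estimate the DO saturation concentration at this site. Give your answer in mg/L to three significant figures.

At sea level: C_s = 14.652 − 0.41022×23 + 0.007991×23² − 7.7774×10⁻⁵×23³ = 8.498 mg/L.
Pressure correction: C_s' = 8.498 × 0.895 = 7.606 mg/L.

C_s ≈ 7.61 mg/L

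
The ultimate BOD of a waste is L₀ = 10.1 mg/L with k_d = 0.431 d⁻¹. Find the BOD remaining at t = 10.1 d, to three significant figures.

L ≈ 0.130 mg/L

L_t = L₀ e^(−k_d t) = 10.1 × e^(−0.431×10.1) = 10.1 × 0.01287 = 0.1300 mg/L.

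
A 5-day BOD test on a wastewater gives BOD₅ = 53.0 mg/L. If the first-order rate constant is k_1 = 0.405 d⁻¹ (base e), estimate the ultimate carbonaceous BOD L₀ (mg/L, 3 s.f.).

BOD₅ = L₀(1 − e^(−5k_1)) ⇒ L₀ = BOD₅ / (1 − e^(−5×0.405))
= 53.0 / (1 − 0.1320) = 53.0 / 0.8680 = 61.06 mg/L.

L₀ ≈ 61.1 mg/L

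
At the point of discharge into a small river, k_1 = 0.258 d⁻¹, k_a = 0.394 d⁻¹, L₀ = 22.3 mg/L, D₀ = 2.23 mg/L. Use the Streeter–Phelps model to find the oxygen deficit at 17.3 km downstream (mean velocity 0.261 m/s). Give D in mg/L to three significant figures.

Travel time t = x/v = 17.3 km / (0.261 m/s) = 17300 m / 0.261 m/s = 66280 s = 0.7672 d.
k_1 L₀/(k_a−k_1) = 0.258×22.3/(0.394−0.258) = 5.753/0.1360 = 42.30 mg/L.
e^(−k_1 t) = e^(−0.258×0.7672) = 0.8204; e^(−k_a t) = e^(−0.394×0.7672) = 0.7391.
D = 42.30 × (0.8204 − 0.7391) + 2.23 × 0.7391 = 3.439 + 1.648 = 5.087 mg/L.

D ≈ 5.09 mg/L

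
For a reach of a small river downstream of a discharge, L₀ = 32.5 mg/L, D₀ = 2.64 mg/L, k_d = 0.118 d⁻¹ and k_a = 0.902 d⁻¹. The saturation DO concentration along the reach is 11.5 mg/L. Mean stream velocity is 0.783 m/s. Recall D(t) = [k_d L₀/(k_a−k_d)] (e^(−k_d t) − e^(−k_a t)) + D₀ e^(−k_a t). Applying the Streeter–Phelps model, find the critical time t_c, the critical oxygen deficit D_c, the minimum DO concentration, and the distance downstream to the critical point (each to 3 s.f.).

With k_a/k_d = 7.644 and 1 − D₀(k_a−k_d)/(k_d L₀) = 0.4603,
t_c = ln(7.644 × 0.4603) / (0.902 − 0.118) = ln(3.519) / 0.7840 = 1.258/0.7840 = 1.605 d.
L(t_c) = L₀ e^(−k_d t_c) = 32.5 × 0.8275 = 26.89 mg/L, and at the critical point k_a D_c = k_d L, so D_c = (0.118/0.902) × 26.89 = 3.518 mg/L.
Minimum DO = C_s − D_c = 11.5 − 3.518 = 7.982 mg/L.
x_c = v t_c = 0.783 m/s × 1.605 d × 86400 s/d = 108600 m ≈ 109 km.

t_c ≈ 1.60 d; D_c ≈ 3.52 mg/L; min DO ≈ 7.98 mg/L; x_c ≈ 109 km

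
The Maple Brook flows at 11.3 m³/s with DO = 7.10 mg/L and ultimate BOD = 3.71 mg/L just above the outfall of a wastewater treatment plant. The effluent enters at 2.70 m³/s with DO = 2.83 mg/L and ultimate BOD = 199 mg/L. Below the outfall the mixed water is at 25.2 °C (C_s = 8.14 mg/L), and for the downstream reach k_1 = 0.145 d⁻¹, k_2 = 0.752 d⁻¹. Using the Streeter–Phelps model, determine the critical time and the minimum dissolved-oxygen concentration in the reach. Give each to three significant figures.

Mixed DO = (11.3×7.10 + 2.70×2.83)/(11.3+2.70) = 87.87/14.00 = 6.277 mg/L.
Mixed L₀ = (11.3×3.71 + 2.70×199)/(14.00) = 579.2/14.00 = 41.37 mg/L.
Initial deficit D₀ = C_s − DO₀ = 8.14 − 6.277 = 1.864 mg/L.
t_c = (1/0.6070) ln[(0.752/0.145)(1 − 1.864×0.6070/(0.145×41.37))] = 1.647 × ln(4.208) = 2.367 d.
D_c = (0.145/0.752) × 41.37 × e^(−0.145×2.367) = 0.1928 × 41.37 × 0.7094 = 5.660 mg/L.
Minimum DO = 8.14 − 5.660 = 2.480 mg/L.

t_c ≈ 2.37 d; minimum DO ≈ 2.48 mg/L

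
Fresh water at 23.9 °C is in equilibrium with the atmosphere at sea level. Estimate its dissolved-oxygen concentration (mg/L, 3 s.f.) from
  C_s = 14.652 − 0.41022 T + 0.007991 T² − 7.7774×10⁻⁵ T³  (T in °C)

C_s ≈ 8.35 mg/L

C_s = 14.652 − 0.41022×23.9 + 0.007991×23.9² − 7.7774×10⁻⁵×23.9³ = 8.351 mg/L.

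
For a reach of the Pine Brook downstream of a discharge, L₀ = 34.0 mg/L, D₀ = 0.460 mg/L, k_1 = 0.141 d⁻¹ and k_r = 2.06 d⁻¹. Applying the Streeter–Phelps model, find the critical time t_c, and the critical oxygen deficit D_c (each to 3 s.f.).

t_c ≈ 1.29 d; D_c ≈ 1.94 mg/L

At the critical point dD/dt = 0, so k_1 L₀ e^(−k_1 t) = k_r D. Substituting D(t) from the Streeter–Phelps equation and solving for t gives
t_c = ln[(k_r/k_1)(1 − D₀(k_r−k_1)/(k_1 L₀))] / (k_r−k_1).
Here k_r−k_1 = 1.919 d⁻¹ and 1 − D₀(k_r−k_1)/(k_1 L₀) = 1 − 0.460×1.919/(0.141×34.0) = 0.8159, so
t_c = ln(14.61 × 0.8159) / 1.919 = 2.478 / 1.919 = 1.291 d.
D_c = (k_1/k_r) L₀ e^(−k_1 t_c) = (0.141/2.06) × 34.0 × e^(−0.141×1.291) = 0.06845 × 34.0 × 0.8335 = 1.940 mg/L.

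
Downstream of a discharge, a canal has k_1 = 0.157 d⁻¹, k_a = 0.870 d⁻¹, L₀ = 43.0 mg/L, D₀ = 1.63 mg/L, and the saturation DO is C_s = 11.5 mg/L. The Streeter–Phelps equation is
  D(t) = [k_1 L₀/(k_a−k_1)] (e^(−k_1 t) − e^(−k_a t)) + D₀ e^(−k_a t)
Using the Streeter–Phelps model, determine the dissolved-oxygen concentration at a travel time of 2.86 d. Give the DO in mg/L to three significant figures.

DO ≈ 6.11 mg/L

k_1 L₀/(k_a−k_1) = 0.157×43.0/(0.870−0.157) = 6.751/0.7130 = 9.468 mg/L.
e^(−k_1 t) = e^(−0.157×2.860) = 0.6383; e^(−k_a t) = e^(−0.870×2.860) = 0.08306.
D = 9.468 × (0.6383 − 0.08306) + 1.63 × 0.08306 = 5.257 + 0.1354 = 5.392 mg/L.
DO = C_s − D = 11.5 − 5.392 = 6.108 mg/L.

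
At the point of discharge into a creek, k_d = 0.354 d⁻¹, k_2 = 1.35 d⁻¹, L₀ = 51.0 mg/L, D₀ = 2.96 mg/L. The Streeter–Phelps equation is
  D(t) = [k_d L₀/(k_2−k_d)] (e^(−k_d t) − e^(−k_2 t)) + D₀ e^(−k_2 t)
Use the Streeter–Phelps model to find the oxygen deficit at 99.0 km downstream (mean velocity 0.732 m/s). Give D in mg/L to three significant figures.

Travel time t = x/v = 99.0 km / (0.732 m/s) = 99000 m / 0.732 m/s = 135200 s = 1.565 d.
k_d L₀/(k_2−k_d) = 0.354×51.0/(1.35−0.354) = 18.05/0.9960 = 18.13 mg/L.
e^(−k_d t) = e^(−0.354×1.565) = 0.5746; e^(−k_2 t) = e^(−1.35×1.565) = 0.1208.
D = 18.13 × (0.5746 − 0.1208) + 2.96 × 0.1208 = 8.224 + 0.3577 = 8.582 mg/L.

D ≈ 8.58 mg/L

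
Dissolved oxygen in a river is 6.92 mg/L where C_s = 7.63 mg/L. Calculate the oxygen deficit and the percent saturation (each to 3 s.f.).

D ≈ 0.710 mg/L; 90.7 % saturation

D = C_s − C = 7.63 − 6.92 = 0.710 mg/L.
% saturation = 6.92/7.63 × 100 = 90.7 %.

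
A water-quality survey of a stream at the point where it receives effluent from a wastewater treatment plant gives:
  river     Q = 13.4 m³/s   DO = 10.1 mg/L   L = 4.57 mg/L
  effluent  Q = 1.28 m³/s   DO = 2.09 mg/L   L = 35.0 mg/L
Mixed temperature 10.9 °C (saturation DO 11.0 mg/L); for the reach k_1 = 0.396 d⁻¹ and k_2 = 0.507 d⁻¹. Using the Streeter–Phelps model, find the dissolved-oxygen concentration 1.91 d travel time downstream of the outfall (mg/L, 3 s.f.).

Mixed DO = (13.4×10.1 + 1.28×2.09)/(13.4+1.28) = 138.0/14.68 = 9.402 mg/L.
Mixed L₀ = (13.4×4.57 + 1.28×35.0)/(14.68) = 106.0/14.68 = 7.223 mg/L.
Initial deficit D₀ = C_s − DO₀ = 11.0 − 9.402 = 1.598 mg/L.
D(1.91) = [0.396×7.223/(0.507−0.396)](e^(−0.396×1.91) − e^(−0.507×1.91)) + 1.598 e^(−0.507×1.91)
= 25.77 × (0.4694 − 0.3797) + 1.598 × 0.3797 = 2.918 mg/L.
DO = 11.0 − 2.918 = 8.082 mg/L.

DO ≈ 8.08 mg/L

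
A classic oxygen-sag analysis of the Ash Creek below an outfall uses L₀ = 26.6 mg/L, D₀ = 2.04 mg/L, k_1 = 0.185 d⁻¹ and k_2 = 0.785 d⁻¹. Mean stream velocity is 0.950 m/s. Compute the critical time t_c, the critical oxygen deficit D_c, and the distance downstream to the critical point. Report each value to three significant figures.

t_c = [1/(k_2−k_1)] ln[(k_2/k_1)(1 − D₀(k_2−k_1)/(k_1 L₀))]
= [1/(0.785−0.185)] ln[(0.785/0.185)(1 − 2.04×0.6000/(0.185×26.6))]
= (1/0.6000) ln[4.243 × 0.7513] = 1.667 × ln(3.188) = 1.667 × 1.159 = 1.932 d.
L(t_c) = L₀ e^(−k_1 t_c) = 26.6 × 0.6994 = 18.61 mg/L, and at the critical point k_2 D_c = k_1 L, so D_c = (0.185/0.785) × 18.61 = 4.385 mg/L.
x_c = v t_c = 0.950 m/s × 1.932 d × 86400 s/d = 158600 m ≈ 159 km.

t_c ≈ 1.93 d; D_c ≈ 4.38 mg/L; x_c ≈ 159 km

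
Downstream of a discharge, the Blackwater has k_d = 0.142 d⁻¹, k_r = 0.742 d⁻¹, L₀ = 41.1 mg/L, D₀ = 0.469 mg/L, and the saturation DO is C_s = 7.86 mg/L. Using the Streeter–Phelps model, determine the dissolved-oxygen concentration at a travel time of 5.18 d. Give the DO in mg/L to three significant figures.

k_d L₀/(k_r−k_d) = 0.142×41.1/(0.742−0.142) = 5.836/0.6000 = 9.727 mg/L.
e^(−k_d t) = e^(−0.142×5.180) = 0.4792; e^(−k_r t) = e^(−0.742×5.180) = 0.02142.
D = 9.727 × (0.4792 − 0.02142) + 0.469 × 0.02142 = 4.453 + 0.01004 = 4.463 mg/L.
DO = C_s − D = 7.86 − 4.463 = 3.397 mg/L.

DO ≈ 3.40 mg/L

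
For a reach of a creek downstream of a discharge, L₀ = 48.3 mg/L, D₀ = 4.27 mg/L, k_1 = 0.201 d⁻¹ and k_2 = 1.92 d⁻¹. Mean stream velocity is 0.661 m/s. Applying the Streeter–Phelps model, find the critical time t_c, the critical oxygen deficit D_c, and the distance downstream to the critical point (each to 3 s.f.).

At the critical point dD/dt = 0, so k_1 L₀ e^(−k_1 t) = k_2 D. Substituting D(t) from the Streeter–Phelps equation and solving for t gives
t_c = ln[(k_2/k_1)(1 − D₀(k_2−k_1)/(k_1 L₀))] / (k_2−k_1).
Here k_2−k_1 = 1.719 d⁻¹ and 1 − D₀(k_2−k_1)/(k_1 L₀) = 1 − 4.27×1.719/(0.201×48.3) = 0.2439, so
t_c = ln(9.552 × 0.2439) / 1.719 = 0.8459 / 1.719 = 0.4921 d.
L(t_c) = L₀ e^(−k_1 t_c) = 48.3 × 0.9058 = 43.75 mg/L, and at the critical point k_2 D_c = k_1 L, so D_c = (0.201/1.92) × 43.75 = 4.580 mg/L.
x_c = v t_c = 0.661 m/s × 0.4921 d × 86400 s/d = 28100 m ≈ 28.1 km.

t_c ≈ 0.492 d; D_c ≈ 4.58 mg/L; x_c ≈ 28.1 km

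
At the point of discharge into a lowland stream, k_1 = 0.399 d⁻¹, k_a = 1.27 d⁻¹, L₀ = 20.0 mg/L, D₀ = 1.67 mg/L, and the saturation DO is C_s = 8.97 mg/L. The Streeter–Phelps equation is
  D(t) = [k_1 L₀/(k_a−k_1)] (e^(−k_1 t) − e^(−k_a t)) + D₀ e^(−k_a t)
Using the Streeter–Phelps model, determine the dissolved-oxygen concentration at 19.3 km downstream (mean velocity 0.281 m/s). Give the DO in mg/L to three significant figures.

DO ≈ 5.03 mg/L

Travel time t = x/v = 19.3 km / (0.281 m/s) = 19300 m / 0.281 m/s = 68680 s = 0.7949 d.
k_1 L₀/(k_a−k_1) = 0.399×20.0/(1.27−0.399) = 7.980/0.8710 = 9.162 mg/L.
e^(−k_1 t) = e^(−0.399×0.7949) = 0.7282; e^(−k_a t) = e^(−1.27×0.7949) = 0.3644.
D = 9.162 × (0.7282 − 0.3644) + 1.67 × 0.3644 = 3.333 + 0.6085 = 3.942 mg/L.
DO = C_s − D = 8.97 − 3.942 = 5.028 mg/L.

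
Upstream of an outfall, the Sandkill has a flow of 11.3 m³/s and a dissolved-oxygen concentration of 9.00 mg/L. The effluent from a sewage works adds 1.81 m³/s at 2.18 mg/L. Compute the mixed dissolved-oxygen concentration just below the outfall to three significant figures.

Flow-weighted mixing: C = (Q_r C_r + Q_w C_w)/(Q_r + Q_w)
= (11.3×9.00 + 1.81×2.18)/(11.3 + 1.81) = 105.6/13.11 = 8.058 mg/L.

8.06 mg/L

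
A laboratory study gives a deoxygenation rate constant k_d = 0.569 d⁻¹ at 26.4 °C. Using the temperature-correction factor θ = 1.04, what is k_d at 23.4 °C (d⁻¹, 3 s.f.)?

k_d(T₂) = k_d(T₁) · θ^(T₂−T₁) = 0.569 × 1.04^(23.4−26.4)
= 0.569 × 1.04^-3.00 = 0.569 × 0.8890 = 0.5058 d⁻¹.

k_d ≈ 0.506 d⁻¹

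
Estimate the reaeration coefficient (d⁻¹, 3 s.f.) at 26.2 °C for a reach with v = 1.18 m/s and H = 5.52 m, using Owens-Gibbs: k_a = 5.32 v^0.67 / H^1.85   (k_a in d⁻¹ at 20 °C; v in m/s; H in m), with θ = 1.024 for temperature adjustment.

k_a(20) = 5.32 × 1.18^0.67 / 5.52^1.85 = 5.32 × 1.117 / 23.58 = 0.2520 d⁻¹.
k_a(26.2) = 0.2520 × 1.024^(26.2−20) = 0.2520 × 1.158 = 0.2920 d⁻¹.

k_a ≈ 0.292 d⁻¹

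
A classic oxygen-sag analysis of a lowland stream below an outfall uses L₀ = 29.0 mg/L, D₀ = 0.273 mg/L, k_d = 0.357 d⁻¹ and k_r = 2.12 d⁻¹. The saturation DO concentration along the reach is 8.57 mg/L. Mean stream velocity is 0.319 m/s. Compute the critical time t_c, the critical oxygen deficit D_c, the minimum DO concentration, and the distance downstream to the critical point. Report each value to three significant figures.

t_c ≈ 0.983 d; D_c ≈ 3.44 mg/L; min DO ≈ 5.13 mg/L; x_c ≈ 27.1 km

At the critical point dD/dt = 0, so k_d L₀ e^(−k_d t) = k_r D. Substituting D(t) from the Streeter–Phelps equation and solving for t gives
t_c = ln[(k_r/k_d)(1 − D₀(k_r−k_d)/(k_d L₀))] / (k_r−k_d).
Here k_r−k_d = 1.763 d⁻¹ and 1 − D₀(k_r−k_d)/(k_d L₀) = 1 − 0.273×1.763/(0.357×29.0) = 0.9535, so
t_c = ln(5.938 × 0.9535) / 1.763 = 1.734 / 1.763 = 0.9835 d.
L(t_c) = L₀ e^(−k_d t_c) = 29.0 × 0.7039 = 20.41 mg/L, and at the critical point k_r D_c = k_d L, so D_c = (0.357/2.12) × 20.41 = 3.438 mg/L.
Minimum DO = C_s − D_c = 8.57 − 3.438 = 5.132 mg/L.
x_c = v t_c = 0.319 m/s × 0.9835 d × 86400 s/d = 27110 m ≈ 27.1 km.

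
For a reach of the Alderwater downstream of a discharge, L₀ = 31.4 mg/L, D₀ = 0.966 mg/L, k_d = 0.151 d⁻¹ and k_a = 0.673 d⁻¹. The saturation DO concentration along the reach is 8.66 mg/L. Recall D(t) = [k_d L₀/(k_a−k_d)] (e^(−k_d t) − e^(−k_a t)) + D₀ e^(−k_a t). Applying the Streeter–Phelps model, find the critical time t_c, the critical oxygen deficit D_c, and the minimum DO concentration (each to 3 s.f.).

With k_a/k_d = 4.457 and 1 − D₀(k_a−k_d)/(k_d L₀) = 0.8936,
t_c = ln(4.457 × 0.8936) / (0.673 − 0.151) = ln(3.983) / 0.5220 = 1.382/0.5220 = 2.648 d.
D_c = (k_d/k_a) L₀ e^(−k_d t_c) = (0.151/0.673) × 31.4 × e^(−0.151×2.648) = 0.2244 × 31.4 × 0.6705 = 4.724 mg/L.
Minimum DO = C_s − D_c = 8.66 − 4.724 = 3.936 mg/L.

t_c ≈ 2.65 d; D_c ≈ 4.72 mg/L; min DO ≈ 3.94 mg/L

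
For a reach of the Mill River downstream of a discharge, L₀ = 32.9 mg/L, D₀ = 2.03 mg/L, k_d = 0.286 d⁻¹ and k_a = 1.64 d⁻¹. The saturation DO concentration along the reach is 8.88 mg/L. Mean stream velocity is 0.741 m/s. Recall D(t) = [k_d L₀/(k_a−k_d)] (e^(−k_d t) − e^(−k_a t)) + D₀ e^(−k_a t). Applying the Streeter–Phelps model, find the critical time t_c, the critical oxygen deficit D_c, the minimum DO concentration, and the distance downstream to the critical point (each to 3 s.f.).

At the critical point dD/dt = 0, so k_d L₀ e^(−k_d t) = k_a D. Substituting D(t) from the Streeter–Phelps equation and solving for t gives
t_c = ln[(k_a/k_d)(1 − D₀(k_a−k_d)/(k_d L₀))] / (k_a−k_d).
Here k_a−k_d = 1.354 d⁻¹ and 1 − D₀(k_a−k_d)/(k_d L₀) = 1 − 2.03×1.354/(0.286×32.9) = 0.7079, so
t_c = ln(5.734 × 0.7079) / 1.354 = 1.401 / 1.354 = 1.035 d.
D_c = (k_d/k_a) L₀ e^(−k_d t_c) = (0.286/1.64) × 32.9 × e^(−0.286×1.035) = 0.1744 × 32.9 × 0.7438 = 4.268 mg/L.
Minimum DO = C_s − D_c = 8.88 − 4.268 = 4.612 mg/L.
x_c = v t_c = 0.741 m/s × 1.035 d × 86400 s/d = 66240 m ≈ 66.2 km.

t_c ≈ 1.03 d; D_c ≈ 4.27 mg/L; min DO ≈ 4.61 mg/L; x_c ≈ 66.2 km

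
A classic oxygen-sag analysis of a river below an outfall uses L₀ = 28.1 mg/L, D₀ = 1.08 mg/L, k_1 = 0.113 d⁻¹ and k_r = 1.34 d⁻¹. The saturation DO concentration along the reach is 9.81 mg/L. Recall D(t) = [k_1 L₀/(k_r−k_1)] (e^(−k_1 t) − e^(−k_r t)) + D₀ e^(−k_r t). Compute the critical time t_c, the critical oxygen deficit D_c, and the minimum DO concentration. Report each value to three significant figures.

t_c ≈ 1.58 d; D_c ≈ 1.98 mg/L; min DO ≈ 7.83 mg/L

With k_r/k_1 = 11.86 and 1 − D₀(k_r−k_1)/(k_1 L₀) = 0.5827,
t_c = ln(11.86 × 0.5827) / (1.34 − 0.113) = ln(6.909) / 1.227 = 1.933/1.227 = 1.575 d.
D_c = (k_1/k_r) L₀ e^(−k_1 t_c) = (0.113/1.34) × 28.1 × e^(−0.113×1.575) = 0.08433 × 28.1 × 0.8369 = 1.983 mg/L.
Minimum DO = C_s − D_c = 9.81 − 1.983 = 7.827 mg/L.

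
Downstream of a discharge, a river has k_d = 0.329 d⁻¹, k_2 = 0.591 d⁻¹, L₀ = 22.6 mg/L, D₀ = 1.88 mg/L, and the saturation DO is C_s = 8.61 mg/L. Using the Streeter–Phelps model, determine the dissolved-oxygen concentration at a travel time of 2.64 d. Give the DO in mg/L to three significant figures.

k_d L₀/(k_2−k_d) = 0.329×22.6/(0.591−0.329) = 7.435/0.2620 = 28.38 mg/L.
e^(−k_d t) = e^(−0.329×2.640) = 0.4196; e^(−k_2 t) = e^(−0.591×2.640) = 0.2101.
D = 28.38 × (0.4196 − 0.2101) + 1.88 × 0.2101 = 5.945 + 0.3950 = 6.340 mg/L.
DO = C_s − D = 8.61 − 6.340 = 2.270 mg/L.

DO ≈ 2.27 mg/L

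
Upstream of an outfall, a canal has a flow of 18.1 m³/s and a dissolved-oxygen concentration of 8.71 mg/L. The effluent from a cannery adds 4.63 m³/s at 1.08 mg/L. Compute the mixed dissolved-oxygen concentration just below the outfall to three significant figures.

7.16 mg/L

Flow-weighted mixing: C = (Q_r C_r + Q_w C_w)/(Q_r + Q_w)
= (18.1×8.71 + 4.63×1.08)/(18.1 + 4.63) = 162.7/22.73 = 7.156 mg/L.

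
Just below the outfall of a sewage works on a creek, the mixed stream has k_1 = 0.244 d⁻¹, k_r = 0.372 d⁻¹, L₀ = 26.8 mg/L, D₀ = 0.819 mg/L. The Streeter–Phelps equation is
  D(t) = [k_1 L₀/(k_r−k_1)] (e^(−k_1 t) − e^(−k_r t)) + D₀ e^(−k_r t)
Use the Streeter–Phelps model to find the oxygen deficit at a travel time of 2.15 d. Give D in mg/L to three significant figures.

k_1 L₀/(k_r−k_1) = 0.244×26.8/(0.372−0.244) = 6.539/0.1280 = 51.09 mg/L.
e^(−k_1 t) = e^(−0.244×2.150) = 0.5918; e^(−k_r t) = e^(−0.372×2.150) = 0.4494.
D = 51.09 × (0.5918 − 0.4494) + 0.819 × 0.4494 = 7.273 + 0.3681 = 7.642 mg/L.

D ≈ 7.64 mg/L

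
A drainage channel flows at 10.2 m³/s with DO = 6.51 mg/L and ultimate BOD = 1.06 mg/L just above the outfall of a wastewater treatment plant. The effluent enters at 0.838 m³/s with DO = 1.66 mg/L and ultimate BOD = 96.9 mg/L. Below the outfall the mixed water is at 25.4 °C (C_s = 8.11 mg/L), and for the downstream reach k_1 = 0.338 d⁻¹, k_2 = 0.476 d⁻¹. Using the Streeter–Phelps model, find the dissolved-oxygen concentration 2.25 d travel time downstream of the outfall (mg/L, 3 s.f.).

DO ≈ 4.89 mg/L

Mixed DO = (10.2×6.51 + 0.838×1.66)/(10.2+0.838) = 67.79/11.04 = 6.142 mg/L.
Mixed L₀ = (10.2×1.06 + 0.838×96.9)/(11.04) = 92.01/11.04 = 8.336 mg/L.
Initial deficit D₀ = C_s − DO₀ = 8.11 − 6.142 = 1.968 mg/L.
D(2.25) = [0.338×8.336/(0.476−0.338)](e^(−0.338×2.25) − e^(−0.476×2.25)) + 1.968 e^(−0.476×2.25)
= 20.42 × (0.4674 − 0.3427) + 1.968 × 0.3427 = 3.222 mg/L.
DO = 8.11 − 3.222 = 4.888 mg/L.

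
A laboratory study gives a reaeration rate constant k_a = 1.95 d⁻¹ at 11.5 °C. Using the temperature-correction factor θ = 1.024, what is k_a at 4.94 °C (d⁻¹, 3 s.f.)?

k_a(T₂) = k_a(T₁) · θ^(T₂−T₁) = 1.95 × 1.024^(4.94−11.5)
= 1.95 × 1.024^-6.56 = 1.95 × 0.8559 = 1.669 d⁻¹.

k_a ≈ 1.67 d⁻¹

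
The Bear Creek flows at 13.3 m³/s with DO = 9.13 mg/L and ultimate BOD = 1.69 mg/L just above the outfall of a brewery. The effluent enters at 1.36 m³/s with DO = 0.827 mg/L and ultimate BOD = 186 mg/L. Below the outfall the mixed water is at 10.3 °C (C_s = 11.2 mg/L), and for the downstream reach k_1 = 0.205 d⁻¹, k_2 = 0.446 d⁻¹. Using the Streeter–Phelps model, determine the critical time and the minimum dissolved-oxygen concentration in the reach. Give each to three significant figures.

t_c ≈ 2.41 d; minimum DO ≈ 5.93 mg/L

Mixed DO = (13.3×9.13 + 1.36×0.827)/(13.3+1.36) = 122.6/14.66 = 8.360 mg/L.
Mixed L₀ = (13.3×1.69 + 1.36×186)/(14.66) = 275.4/14.66 = 18.79 mg/L.
Initial deficit D₀ = C_s − DO₀ = 11.2 − 8.360 = 2.840 mg/L.
t_c = (1/0.2410) ln[(0.446/0.205)(1 − 2.840×0.2410/(0.205×18.79))] = 4.149 × ln(1.789) = 2.413 d.
D_c = (0.205/0.446) × 18.79 × e^(−0.205×2.413) = 0.4596 × 18.79 × 0.6097 = 5.265 mg/L.
Minimum DO = 11.2 − 5.265 = 5.935 mg/L.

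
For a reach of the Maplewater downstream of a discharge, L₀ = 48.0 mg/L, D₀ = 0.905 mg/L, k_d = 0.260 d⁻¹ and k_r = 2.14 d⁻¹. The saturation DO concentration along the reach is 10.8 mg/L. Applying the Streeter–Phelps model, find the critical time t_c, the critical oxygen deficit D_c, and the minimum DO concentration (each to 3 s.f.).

t_c ≈ 1.04 d; D_c ≈ 4.45 mg/L; min DO ≈ 6.35 mg/L

At the critical point dD/dt = 0, so k_d L₀ e^(−k_d t) = k_r D. Substituting D(t) from the Streeter–Phelps equation and solving for t gives
t_c = ln[(k_r/k_d)(1 − D₀(k_r−k_d)/(k_d L₀))] / (k_r−k_d).
Here k_r−k_d = 1.880 d⁻¹ and 1 − D₀(k_r−k_d)/(k_d L₀) = 1 − 0.905×1.880/(0.260×48.0) = 0.8637, so
t_c = ln(8.231 × 0.8637) / 1.880 = 1.961 / 1.880 = 1.043 d.
L(t_c) = L₀ e^(−k_d t_c) = 48.0 × 0.7624 = 36.60 mg/L, and at the critical point k_r D_c = k_d L, so D_c = (0.260/2.14) × 36.60 = 4.446 mg/L.
Minimum DO = C_s − D_c = 10.8 − 4.446 = 6.354 mg/L.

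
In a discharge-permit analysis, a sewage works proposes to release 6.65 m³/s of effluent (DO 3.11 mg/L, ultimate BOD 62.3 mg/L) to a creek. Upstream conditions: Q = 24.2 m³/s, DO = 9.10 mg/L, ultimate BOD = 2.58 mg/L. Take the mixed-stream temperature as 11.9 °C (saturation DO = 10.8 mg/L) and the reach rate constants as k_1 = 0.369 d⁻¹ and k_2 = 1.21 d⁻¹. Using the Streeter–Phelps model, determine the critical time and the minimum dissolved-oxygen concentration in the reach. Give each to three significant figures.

t_c ≈ 0.720 d; minimum DO ≈ 7.19 mg/L

Mixed DO = (24.2×9.10 + 6.65×3.11)/(24.2+6.65) = 240.9/30.85 = 7.809 mg/L.
Mixed L₀ = (24.2×2.58 + 6.65×62.3)/(30.85) = 476.7/30.85 = 15.45 mg/L.
Initial deficit D₀ = C_s − DO₀ = 10.8 − 7.809 = 2.991 mg/L.
t_c = (1/0.8410) ln[(1.21/0.369)(1 − 2.991×0.8410/(0.369×15.45))] = 1.189 × ln(1.833) = 0.7202 d.
D_c = (0.369/1.21) × 15.45 × e^(−0.369×0.7202) = 0.3050 × 15.45 × 0.7666 = 3.613 mg/L.
Minimum DO = 10.8 − 3.613 = 7.187 mg/L.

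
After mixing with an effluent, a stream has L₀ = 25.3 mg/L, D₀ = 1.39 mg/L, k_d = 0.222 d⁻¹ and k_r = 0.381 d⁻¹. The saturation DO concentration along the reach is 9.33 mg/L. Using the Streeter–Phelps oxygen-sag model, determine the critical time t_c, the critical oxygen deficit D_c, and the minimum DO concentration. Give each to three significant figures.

With k_r/k_d = 1.716 and 1 − D₀(k_r−k_d)/(k_d L₀) = 0.9607,
t_c = ln(1.716 × 0.9607) / (0.381 − 0.222) = ln(1.649) / 0.1590 = 0.5000/0.1590 = 3.145 d.
L(t_c) = L₀ e^(−k_d t_c) = 25.3 × 0.4975 = 12.59 mg/L, and at the critical point k_r D_c = k_d L, so D_c = (0.222/0.381) × 12.59 = 7.335 mg/L.
Minimum DO = C_s − D_c = 9.33 − 7.335 = 1.995 mg/L.

t_c ≈ 3.14 d; D_c ≈ 7.33 mg/L; min DO ≈ 2.00 mg/L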